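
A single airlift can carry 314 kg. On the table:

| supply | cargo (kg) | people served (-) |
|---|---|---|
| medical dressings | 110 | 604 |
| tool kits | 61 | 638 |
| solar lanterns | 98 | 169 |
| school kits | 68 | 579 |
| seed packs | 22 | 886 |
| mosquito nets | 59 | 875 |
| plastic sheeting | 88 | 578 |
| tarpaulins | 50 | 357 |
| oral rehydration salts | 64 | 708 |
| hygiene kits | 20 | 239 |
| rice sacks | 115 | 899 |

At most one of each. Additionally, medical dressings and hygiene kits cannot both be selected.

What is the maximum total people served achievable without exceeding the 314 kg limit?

3925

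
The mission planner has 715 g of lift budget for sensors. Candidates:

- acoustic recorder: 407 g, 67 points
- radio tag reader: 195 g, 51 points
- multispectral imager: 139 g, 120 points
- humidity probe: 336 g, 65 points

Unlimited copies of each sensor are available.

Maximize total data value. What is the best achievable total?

5×multispectral imager uses 695 of the 715 g and totals 600.

600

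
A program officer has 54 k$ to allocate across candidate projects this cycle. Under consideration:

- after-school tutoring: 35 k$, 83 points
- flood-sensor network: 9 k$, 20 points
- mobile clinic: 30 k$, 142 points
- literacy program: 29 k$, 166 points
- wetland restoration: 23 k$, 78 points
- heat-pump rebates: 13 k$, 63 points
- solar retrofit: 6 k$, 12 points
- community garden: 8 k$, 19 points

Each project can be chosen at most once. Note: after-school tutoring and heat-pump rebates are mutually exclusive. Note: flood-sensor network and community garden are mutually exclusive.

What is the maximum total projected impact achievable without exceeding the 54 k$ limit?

249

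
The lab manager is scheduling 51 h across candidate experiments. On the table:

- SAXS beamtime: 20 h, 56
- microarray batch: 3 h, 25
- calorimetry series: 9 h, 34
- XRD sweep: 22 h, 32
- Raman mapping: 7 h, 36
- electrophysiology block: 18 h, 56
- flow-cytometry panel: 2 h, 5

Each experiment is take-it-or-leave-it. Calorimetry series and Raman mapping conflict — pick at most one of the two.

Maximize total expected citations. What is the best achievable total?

Ranking by ratio (expected citations/h): microarray batch 8.33, Raman mapping 5.14, calorimetry series 3.78.
Taking SAXS beamtime + microarray batch + Raman mapping + electrophysiology block + flow-cytometry panel: 50 h used, 178 in expected citations.

178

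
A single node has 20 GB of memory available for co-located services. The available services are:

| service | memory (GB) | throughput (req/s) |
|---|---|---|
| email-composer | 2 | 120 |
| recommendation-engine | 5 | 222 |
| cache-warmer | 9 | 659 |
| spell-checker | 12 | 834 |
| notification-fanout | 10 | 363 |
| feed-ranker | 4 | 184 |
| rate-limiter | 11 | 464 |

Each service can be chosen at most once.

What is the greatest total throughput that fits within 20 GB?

1185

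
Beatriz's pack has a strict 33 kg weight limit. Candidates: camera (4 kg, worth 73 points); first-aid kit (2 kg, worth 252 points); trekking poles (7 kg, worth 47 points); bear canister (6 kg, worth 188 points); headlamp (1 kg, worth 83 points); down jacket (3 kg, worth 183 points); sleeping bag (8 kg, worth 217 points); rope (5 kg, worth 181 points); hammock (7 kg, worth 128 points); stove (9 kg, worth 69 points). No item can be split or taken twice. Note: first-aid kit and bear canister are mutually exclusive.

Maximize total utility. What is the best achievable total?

1117

Camera + first-aid kit + headlamp + down jacket + sleeping bag + rope + hammock uses 30 of the 33 kg and totals 1117.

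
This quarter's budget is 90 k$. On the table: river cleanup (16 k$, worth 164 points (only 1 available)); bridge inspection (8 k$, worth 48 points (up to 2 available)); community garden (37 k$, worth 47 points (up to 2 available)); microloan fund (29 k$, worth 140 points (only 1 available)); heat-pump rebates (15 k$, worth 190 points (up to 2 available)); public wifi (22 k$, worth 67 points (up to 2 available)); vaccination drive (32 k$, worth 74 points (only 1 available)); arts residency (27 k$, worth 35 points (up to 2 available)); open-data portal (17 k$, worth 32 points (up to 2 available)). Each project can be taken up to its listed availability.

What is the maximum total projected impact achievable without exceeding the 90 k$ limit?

Density check — heat-pump rebates 12.67, river cleanup 10.25, bridge inspection 6.00 are the best per k$.
A density-first pass picks river cleanup + 2×bridge inspection + 2×heat-pump rebates + public wifi — 707 at 84 k$.
The 30 k$ tied up in bridge inspection and public wifi is better spent on microloan fund — total rises to 732 (83 k$).
No other feasible combination exceeds 732.

732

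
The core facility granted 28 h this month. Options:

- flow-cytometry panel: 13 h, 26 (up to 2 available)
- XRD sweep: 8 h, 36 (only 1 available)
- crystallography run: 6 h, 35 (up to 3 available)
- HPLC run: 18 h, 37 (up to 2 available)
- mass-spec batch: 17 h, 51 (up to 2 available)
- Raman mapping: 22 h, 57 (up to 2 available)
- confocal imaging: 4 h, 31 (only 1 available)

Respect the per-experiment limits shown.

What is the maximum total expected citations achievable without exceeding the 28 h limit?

The ratio heuristic lands on 3×crystallography run + confocal imaging (136) but leaves 6 h idle.
The 4 h tied up in confocal imaging is better spent on XRD sweep — total rises to 141 (26 h).

141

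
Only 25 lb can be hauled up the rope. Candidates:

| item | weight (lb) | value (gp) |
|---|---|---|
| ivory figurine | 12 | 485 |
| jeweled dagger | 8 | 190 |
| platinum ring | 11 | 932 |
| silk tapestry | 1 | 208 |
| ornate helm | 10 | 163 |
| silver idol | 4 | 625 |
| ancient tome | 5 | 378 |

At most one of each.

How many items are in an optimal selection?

The maximum value within 25 lb is 2143.
One optimal bundle: platinum ring + silk tapestry + silver idol + ancient tome (21 lb).
Any selection reaching 2143 contains exactly 4 items.

4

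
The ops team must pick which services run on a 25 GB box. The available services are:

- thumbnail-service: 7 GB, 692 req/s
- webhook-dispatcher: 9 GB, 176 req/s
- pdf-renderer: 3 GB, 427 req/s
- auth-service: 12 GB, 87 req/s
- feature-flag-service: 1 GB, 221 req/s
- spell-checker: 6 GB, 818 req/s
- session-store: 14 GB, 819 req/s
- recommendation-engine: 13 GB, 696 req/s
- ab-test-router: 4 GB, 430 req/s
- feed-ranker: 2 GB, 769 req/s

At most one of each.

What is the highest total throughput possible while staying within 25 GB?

Ranking by ratio (throughput/GB): feed-ranker 384.50, feature-flag-service 221.00, pdf-renderer 142.33.
Best packing: thumbnail-service + pdf-renderer + feature-flag-service + spell-checker + ab-test-router + feed-ranker — 23 GB, 3357 total.
Next best is thumbnail-service + pdf-renderer + spell-checker + ab-test-router + feed-ranker at 3136 (22 GB) — short by 221.

3357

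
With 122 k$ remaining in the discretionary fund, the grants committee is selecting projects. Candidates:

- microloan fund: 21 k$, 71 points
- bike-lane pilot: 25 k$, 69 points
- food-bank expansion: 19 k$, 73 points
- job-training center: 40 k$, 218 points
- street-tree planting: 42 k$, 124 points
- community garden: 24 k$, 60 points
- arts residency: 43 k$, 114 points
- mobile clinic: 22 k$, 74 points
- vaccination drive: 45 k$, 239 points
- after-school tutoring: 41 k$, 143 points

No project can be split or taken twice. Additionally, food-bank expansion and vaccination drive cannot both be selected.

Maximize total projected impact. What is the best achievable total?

Ranking by ratio (projected impact/k$): job-training center 5.45, vaccination drive 5.31, food-bank expansion 3.84.
Taking job-training center + mobile clinic + vaccination drive: 107 k$ used, 531 in projected impact.
Every other selection either busts 122 k$ or breaks a pairing rule or fails to beat 531.

531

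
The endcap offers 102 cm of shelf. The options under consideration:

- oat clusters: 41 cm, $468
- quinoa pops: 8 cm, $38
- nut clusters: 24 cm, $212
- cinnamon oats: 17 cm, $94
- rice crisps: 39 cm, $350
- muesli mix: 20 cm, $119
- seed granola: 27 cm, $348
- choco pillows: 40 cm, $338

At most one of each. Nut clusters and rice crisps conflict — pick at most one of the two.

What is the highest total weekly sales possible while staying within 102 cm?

1066

Density check — seed granola 12.89, oat clusters 11.41, rice crisps 8.97 are the best per cm.
Oat clusters + quinoa pops + nut clusters + seed granola uses 100 of the 102 cm and totals 1066.
Every other selection either busts 102 cm or breaks a pairing rule or fails to beat 1066.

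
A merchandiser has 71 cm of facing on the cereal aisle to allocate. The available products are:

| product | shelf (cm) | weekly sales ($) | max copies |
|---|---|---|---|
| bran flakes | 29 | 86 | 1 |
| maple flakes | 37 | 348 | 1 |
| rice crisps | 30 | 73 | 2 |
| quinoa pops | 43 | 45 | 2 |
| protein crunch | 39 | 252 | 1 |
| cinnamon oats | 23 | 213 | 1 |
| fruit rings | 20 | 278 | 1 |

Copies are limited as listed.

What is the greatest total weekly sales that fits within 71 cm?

626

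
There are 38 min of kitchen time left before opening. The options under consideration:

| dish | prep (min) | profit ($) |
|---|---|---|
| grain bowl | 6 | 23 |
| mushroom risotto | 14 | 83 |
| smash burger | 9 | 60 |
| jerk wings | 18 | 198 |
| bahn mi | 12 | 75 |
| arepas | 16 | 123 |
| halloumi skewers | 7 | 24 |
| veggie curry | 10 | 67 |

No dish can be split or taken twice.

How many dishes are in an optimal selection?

3

Optimal total is 325.
For example smash burger + jerk wings + veggie curry achieves it, using 37 min.
All optima have 3 dishes.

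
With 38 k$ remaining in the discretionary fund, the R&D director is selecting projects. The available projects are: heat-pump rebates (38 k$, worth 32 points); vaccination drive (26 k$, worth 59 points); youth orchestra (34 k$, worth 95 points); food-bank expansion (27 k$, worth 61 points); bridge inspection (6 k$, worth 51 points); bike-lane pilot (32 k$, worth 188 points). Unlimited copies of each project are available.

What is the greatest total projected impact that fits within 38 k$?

Taking 6×bridge inspection: 36 k$ used, 306 in projected impact.
Every other selection either busts 38 k$ or fails to beat 306.

306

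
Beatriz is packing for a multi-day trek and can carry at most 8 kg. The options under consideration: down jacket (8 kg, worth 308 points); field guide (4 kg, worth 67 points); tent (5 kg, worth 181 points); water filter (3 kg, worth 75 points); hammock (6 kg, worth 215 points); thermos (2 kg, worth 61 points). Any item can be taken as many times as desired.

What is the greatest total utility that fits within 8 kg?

308

Down jacket uses 8 of the 8 kg and totals 308.
No other feasible combination exceeds 308.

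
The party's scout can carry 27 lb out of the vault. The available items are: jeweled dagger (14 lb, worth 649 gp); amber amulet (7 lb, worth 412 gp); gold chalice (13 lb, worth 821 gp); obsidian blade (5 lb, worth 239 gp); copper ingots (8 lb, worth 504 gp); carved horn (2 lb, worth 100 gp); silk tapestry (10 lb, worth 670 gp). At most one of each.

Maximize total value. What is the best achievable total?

By value per lb: silk tapestry 67.00, gold chalice 63.15, copper ingots 63.00, amber amulet 58.86 lead.
Filling by ratio: gold chalice + carved horn + silk tapestry for 1591, with 2 lb left unused.
Dropping gold chalice frees 13 lb; slotting in amber amulet + copper ingots (15 lb) lifts the total to 1686 at 27 lb.

1686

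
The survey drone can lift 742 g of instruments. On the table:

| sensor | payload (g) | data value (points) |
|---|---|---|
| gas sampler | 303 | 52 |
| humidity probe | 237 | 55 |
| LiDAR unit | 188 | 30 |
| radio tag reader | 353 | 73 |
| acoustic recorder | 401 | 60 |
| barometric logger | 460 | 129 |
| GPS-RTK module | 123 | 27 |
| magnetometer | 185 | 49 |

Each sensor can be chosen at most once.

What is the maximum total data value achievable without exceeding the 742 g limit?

184

A density-first pass picks barometric logger + magnetometer — 178 at 645 g.
Dropping magnetometer frees 185 g; slotting in humidity probe (237 g) lifts the total to 184 at 697 g.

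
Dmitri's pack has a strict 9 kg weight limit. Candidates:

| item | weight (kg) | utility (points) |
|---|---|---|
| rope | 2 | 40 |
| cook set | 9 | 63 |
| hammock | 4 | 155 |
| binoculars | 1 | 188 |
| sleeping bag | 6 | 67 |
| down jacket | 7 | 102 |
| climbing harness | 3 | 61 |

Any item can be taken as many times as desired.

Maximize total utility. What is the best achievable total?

1692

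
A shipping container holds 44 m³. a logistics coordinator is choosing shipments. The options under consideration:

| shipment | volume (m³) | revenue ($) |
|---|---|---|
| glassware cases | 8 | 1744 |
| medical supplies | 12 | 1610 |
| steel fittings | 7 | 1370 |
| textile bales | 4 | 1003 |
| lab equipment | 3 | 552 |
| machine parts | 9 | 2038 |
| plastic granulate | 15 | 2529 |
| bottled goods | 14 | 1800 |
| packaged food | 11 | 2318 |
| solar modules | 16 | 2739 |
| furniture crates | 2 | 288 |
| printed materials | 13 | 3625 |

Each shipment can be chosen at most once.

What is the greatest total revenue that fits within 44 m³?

10354

By revenue per m³: printed materials 278.85, textile bales 250.75, machine parts 226.44 lead.
Taking the top-ratio shipments first gives glassware cases + steel fittings + textile bales + lab equipment + machine parts + printed materials for 10332 (44 m³).
Replace glassware cases and lab equipment with packaged food: the trade gains 22 net, giving 10354 at 44 m³.
Every other selection either busts 44 m³ or fails to beat 10354.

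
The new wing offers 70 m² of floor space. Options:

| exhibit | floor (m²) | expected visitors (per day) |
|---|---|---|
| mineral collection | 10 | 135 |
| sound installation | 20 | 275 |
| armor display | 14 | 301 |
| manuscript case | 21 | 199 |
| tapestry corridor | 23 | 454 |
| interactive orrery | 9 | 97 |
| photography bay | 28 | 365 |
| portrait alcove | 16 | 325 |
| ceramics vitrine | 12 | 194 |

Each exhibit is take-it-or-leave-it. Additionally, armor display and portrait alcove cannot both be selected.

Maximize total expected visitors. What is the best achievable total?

1224

Sound installation + armor display + tapestry corridor + ceramics vitrine uses 69 of the 70 m² and totals 1224.
Runner-up mineral collection + tapestry corridor + interactive orrery + portrait alcove + ceramics vitrine tops out at 1205.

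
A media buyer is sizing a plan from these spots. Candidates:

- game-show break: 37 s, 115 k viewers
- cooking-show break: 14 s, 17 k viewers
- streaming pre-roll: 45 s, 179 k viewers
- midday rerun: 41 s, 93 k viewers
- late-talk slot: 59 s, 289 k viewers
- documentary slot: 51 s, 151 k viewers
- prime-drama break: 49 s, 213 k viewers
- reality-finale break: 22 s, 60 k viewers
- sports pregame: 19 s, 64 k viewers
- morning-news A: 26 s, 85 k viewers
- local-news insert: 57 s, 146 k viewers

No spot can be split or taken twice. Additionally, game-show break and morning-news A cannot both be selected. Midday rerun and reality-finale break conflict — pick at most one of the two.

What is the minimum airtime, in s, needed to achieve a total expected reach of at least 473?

108

Minimise s subject to total expected reach ≥ 473.
late-talk slot + prime-drama break: 502 expected reach at 108 s.
Any bundle with less than 108 s falls short of 473.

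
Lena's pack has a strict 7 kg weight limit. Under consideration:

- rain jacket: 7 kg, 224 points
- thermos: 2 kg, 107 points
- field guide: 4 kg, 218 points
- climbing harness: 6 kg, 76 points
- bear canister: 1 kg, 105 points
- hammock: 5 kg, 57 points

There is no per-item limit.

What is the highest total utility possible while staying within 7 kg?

Best packing: 7×bear canister — 7 kg, 735 total.
Nothing else within 7 kg beats 735.

735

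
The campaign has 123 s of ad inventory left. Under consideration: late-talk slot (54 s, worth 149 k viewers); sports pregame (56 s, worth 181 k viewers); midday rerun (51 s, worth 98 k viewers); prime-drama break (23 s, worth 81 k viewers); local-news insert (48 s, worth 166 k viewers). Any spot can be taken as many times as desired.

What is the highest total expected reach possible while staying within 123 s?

413

The ratio heuristic lands on 5×prime-drama break (405) but leaves 8 s idle.
Dropping 4×prime-drama break frees 92 s; slotting in 2×local-news insert (96 s) lifts the total to 413 at 119 s.
Nothing else within 123 s beats 413.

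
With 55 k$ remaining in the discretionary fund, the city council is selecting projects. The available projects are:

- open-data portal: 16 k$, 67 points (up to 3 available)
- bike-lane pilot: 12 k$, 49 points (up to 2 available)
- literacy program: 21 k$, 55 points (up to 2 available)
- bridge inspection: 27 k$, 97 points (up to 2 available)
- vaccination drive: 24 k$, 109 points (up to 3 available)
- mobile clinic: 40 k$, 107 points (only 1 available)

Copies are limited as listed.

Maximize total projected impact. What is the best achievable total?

225

Density check — vaccination drive 4.54, open-data portal 4.19, bike-lane pilot 4.08, bridge inspection 3.59 are the best per k$.
Taking the top-ratio projects first gives 2×vaccination drive for 218 (48 k$).
Dropping vaccination drive frees 24 k$; slotting in open-data portal + bike-lane pilot (28 k$) lifts the total to 225 at 52 k$.
That's the maximum — no swap from here does better than 225.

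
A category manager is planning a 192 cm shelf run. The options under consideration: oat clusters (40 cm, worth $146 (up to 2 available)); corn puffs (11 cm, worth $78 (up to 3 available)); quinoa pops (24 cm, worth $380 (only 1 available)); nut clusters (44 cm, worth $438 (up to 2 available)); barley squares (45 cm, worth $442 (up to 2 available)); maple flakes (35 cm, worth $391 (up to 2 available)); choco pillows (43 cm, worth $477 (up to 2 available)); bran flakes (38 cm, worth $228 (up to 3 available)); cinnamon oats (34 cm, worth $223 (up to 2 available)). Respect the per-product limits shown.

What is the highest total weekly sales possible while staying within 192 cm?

2194

The ratio ordering already packs tightly: corn puffs + quinoa pops + 2×maple flakes + 2×choco pillows, 191 cm, 2194.
Every other selection either busts 192 cm or exceeds an availability limit or fails to beat 2194.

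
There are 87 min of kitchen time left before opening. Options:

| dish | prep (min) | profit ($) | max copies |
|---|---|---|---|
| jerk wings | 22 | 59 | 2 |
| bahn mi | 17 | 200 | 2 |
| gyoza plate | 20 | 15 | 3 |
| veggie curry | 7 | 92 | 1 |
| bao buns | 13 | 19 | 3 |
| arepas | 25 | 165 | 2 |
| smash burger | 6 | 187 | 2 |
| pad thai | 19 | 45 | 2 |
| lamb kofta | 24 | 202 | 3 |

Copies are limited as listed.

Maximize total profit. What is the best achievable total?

Filling by ratio: 2×bahn mi + veggie curry + 2×smash burger + lamb kofta for 1068, with 10 min left unused.
The 17 min tied up in bahn mi is better spent on lamb kofta — total rises to 1070 (84 min).
That's the maximum — no swap from here does better than 1070.

1070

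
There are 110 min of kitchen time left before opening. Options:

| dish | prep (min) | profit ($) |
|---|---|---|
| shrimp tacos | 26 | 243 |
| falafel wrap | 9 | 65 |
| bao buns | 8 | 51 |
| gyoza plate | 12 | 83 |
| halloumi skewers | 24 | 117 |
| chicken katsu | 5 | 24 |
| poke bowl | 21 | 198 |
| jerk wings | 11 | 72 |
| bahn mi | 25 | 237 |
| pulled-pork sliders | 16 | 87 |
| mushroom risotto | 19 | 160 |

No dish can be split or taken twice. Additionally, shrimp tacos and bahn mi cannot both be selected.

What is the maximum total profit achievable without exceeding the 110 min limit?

Falafel wrap + bao buns + gyoza plate + chicken katsu + poke bowl + jerk wings + bahn mi + mushroom risotto uses 110 of the 110 min and totals 890.

890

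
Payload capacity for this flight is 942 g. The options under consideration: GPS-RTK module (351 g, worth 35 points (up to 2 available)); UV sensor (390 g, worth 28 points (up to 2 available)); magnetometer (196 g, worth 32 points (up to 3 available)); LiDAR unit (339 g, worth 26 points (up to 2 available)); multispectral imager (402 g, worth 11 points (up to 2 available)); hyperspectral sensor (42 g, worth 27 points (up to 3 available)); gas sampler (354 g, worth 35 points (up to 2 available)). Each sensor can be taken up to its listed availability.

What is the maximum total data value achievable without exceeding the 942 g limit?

180

By data value per g: hyperspectral sensor 0.64, magnetometer 0.16, GPS-RTK module 0.10 lead.
A density-first pass picks 3×magnetometer + 3×hyperspectral sensor — 177 at 714 g.
Dropping magnetometer frees 196 g; slotting in gas sampler (354 g) lifts the total to 180 at 872 g.
No other feasible combination exceeds 180.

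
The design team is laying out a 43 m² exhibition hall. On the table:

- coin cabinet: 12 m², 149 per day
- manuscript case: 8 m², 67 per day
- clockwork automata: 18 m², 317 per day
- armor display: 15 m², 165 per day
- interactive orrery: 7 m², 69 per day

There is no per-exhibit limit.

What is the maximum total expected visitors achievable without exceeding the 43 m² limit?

Taking 2×clockwork automata + interactive orrery: 43 m² used, 703 in expected visitors.
Nothing else within 43 m² beats 703.

703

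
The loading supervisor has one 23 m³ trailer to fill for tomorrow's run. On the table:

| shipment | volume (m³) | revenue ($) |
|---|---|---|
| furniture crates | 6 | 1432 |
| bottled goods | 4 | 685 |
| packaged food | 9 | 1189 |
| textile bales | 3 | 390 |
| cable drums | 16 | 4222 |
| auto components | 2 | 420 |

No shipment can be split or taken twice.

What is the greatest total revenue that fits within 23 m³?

5654

Density check — cable drums 263.88, furniture crates 238.67, auto components 210.00, bottled goods 171.25 are the best per m³.
Best packing: furniture crates + cable drums — 22 m³, 5654 total.
Next best is bottled goods + cable drums + auto components at 5327 (22 m³) — short by 327.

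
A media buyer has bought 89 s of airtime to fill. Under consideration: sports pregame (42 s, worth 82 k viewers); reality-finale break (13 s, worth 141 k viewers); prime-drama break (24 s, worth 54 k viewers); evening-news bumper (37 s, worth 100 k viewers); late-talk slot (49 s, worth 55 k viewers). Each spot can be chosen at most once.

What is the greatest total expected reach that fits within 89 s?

The ratio ordering already packs tightly: reality-finale break + prime-drama break + evening-news bumper, 74 s, 295.
The closest alternative, sports pregame + reality-finale break + prime-drama break, reaches only 277.

295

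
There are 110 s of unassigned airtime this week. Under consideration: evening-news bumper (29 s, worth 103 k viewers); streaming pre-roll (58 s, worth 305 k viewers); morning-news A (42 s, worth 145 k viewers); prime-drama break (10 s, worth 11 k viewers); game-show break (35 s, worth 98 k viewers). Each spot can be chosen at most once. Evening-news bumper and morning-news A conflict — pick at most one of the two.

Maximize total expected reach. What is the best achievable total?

By expected reach per s: streaming pre-roll 5.26, evening-news bumper 3.55, morning-news A 3.45, game-show break 2.80 lead.
The ratio heuristic lands on evening-news bumper + streaming pre-roll + prime-drama break (419) but leaves 13 s idle.
Replace evening-news bumper with morning-news A: the trade gains 42 net, giving 461 at 110 s.

461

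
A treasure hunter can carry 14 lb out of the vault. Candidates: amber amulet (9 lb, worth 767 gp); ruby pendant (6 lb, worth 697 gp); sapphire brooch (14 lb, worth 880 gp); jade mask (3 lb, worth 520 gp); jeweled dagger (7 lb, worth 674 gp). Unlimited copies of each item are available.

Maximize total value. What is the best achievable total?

2080

By value per lb: jade mask 173.33, ruby pendant 116.17, jeweled dagger 96.29 lead.
Best packing: 4×jade mask — 12 lb, 2080 total.
Nothing else within 14 lb beats 2080.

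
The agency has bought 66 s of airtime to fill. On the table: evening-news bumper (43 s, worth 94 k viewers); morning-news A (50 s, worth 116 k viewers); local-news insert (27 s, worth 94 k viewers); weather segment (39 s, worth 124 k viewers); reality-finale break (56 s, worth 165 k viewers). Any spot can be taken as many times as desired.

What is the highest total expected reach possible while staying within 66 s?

218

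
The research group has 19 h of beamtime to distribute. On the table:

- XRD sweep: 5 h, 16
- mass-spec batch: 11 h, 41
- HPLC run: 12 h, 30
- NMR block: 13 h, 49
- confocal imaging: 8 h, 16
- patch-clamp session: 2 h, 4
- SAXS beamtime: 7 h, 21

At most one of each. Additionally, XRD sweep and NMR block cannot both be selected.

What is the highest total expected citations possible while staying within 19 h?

62

Ranking by ratio (expected citations/h): NMR block 3.77, mass-spec batch 3.73, XRD sweep 3.20, SAXS beamtime 3.00.
Taking mass-spec batch + SAXS beamtime: 18 h used, 62 in expected citations.
Every other selection either busts 19 h or breaks a pairing rule or fails to beat 62.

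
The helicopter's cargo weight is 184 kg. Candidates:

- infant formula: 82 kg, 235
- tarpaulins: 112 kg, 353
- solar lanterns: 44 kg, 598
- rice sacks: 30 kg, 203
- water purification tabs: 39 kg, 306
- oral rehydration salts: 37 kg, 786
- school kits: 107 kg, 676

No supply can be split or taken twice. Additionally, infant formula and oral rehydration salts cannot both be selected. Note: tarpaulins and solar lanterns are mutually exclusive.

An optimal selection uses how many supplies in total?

4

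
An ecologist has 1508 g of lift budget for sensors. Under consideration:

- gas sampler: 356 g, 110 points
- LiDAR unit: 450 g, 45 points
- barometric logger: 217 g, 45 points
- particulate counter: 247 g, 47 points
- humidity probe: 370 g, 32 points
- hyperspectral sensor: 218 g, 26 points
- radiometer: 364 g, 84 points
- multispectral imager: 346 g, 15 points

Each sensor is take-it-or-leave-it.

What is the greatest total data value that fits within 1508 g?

The ratio ordering already packs tightly: gas sampler + barometric logger + particulate counter + hyperspectral sensor + radiometer, 1402 g, 312.

312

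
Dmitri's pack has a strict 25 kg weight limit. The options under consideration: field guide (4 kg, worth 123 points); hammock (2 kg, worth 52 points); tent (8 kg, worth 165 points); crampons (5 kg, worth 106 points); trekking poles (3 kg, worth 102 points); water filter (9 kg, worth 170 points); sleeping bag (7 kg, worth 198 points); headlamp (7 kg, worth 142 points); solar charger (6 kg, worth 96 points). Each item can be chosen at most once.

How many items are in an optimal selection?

5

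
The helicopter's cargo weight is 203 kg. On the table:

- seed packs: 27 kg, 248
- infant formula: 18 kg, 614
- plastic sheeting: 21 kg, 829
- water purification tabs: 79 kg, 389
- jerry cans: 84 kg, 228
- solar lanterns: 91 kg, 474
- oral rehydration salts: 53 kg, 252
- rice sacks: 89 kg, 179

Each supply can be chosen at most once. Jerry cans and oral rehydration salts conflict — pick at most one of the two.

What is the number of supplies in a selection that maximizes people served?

5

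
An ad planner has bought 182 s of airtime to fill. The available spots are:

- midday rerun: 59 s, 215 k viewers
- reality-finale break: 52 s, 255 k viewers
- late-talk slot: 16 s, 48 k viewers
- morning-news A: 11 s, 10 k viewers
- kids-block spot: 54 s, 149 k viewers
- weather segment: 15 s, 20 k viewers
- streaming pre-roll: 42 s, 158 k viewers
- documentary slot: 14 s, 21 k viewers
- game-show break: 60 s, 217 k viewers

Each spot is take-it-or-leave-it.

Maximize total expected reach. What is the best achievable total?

Density check — reality-finale break 4.90, streaming pre-roll 3.76, midday rerun 3.64, game-show break 3.62 are the best per s.
Filling by ratio: midday rerun + reality-finale break + late-talk slot + morning-news A + streaming pre-roll for 686, with 2 s left unused.
Dropping late-talk slot and streaming pre-roll frees 58 s; slotting in game-show break (60 s) lifts the total to 697 at 182 s.
Next best is reality-finale break + late-talk slot + morning-news A + streaming pre-roll + game-show break at 688 (181 s) — short by 9.

697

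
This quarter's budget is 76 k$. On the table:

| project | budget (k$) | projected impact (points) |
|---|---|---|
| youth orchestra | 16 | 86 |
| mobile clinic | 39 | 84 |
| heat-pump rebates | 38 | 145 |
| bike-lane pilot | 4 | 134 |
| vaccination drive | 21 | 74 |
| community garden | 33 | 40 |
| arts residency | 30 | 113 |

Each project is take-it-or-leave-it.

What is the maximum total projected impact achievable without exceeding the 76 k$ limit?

407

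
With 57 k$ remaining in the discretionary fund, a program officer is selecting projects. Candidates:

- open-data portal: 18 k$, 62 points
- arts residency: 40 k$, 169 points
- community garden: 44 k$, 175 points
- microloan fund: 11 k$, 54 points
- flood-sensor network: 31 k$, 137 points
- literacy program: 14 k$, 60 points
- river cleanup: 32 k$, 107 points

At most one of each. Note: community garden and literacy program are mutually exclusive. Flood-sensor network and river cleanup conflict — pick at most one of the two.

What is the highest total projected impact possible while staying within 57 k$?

251

Microloan fund + flood-sensor network + literacy program uses 56 of the 57 k$ and totals 251.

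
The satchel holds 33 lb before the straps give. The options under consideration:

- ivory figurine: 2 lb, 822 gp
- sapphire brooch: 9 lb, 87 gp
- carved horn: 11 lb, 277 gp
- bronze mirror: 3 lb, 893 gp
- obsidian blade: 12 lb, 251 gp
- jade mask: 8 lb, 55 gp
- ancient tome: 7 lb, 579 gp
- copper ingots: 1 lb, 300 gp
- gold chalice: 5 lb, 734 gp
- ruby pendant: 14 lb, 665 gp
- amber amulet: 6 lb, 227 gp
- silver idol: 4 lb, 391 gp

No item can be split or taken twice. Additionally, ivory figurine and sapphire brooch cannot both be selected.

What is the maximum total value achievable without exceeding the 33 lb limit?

3996

Density check — ivory figurine 411.00, copper ingots 300.00, bronze mirror 297.67, gold chalice 146.80 are the best per lb.
Greedy by ratio would take ivory figurine + bronze mirror + ancient tome + copper ingots + gold chalice + amber amulet + silver idol: 28 lb used, total 3946.
The 6 lb tied up in amber amulet is better spent on carved horn — total rises to 3996 (33 lb).
Next best is ivory figurine + bronze mirror + ancient tome + copper ingots + gold chalice + ruby pendant at 3993 (32 lb) — short by 3.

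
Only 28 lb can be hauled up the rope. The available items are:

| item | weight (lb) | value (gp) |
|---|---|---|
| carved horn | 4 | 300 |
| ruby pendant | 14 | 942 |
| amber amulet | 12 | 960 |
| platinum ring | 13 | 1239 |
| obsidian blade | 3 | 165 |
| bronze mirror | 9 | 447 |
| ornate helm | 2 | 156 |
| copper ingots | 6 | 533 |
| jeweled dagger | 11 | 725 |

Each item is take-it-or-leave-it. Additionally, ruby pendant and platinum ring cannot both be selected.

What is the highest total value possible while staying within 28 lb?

2393

Ranking by ratio (value/lb): platinum ring 95.31, copper ingots 88.83, amber amulet 80.00.
Carved horn + platinum ring + obsidian blade + ornate helm + copper ingots uses 28 of the 28 lb and totals 2393.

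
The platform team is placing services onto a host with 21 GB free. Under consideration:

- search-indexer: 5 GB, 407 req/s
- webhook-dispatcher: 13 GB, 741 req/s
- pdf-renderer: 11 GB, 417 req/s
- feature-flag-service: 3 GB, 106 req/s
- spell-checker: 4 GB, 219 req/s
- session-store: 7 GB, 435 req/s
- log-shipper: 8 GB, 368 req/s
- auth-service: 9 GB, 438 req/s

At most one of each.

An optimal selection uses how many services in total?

Optimal total is 1280.
For example search-indexer + session-store + auth-service achieves it, using 21 GB.
All optima have 3 services.

3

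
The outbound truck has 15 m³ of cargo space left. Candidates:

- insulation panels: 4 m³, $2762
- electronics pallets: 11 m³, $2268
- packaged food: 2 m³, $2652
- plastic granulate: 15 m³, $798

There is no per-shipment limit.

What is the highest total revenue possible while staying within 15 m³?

18564

By revenue per m³: packaged food 1326.00, insulation panels 690.50, electronics pallets 206.18 lead.
Best packing: 7×packaged food — 14 m³, 18564 total.
That's the maximum — no swap from here does better than 18564.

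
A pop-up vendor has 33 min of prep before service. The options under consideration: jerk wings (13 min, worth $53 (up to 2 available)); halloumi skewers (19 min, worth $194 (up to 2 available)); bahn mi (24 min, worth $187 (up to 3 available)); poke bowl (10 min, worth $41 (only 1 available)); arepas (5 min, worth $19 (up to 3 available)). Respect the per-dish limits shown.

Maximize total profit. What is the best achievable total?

247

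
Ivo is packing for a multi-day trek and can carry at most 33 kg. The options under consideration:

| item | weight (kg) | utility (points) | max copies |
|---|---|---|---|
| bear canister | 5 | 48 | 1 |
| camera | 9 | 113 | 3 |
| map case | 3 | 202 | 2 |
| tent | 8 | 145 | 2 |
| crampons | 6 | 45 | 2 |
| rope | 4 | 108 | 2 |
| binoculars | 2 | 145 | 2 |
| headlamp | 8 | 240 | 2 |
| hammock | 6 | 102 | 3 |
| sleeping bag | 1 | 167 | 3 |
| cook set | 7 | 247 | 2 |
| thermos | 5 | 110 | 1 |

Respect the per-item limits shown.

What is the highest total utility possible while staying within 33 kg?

1799

A density-first pass picks 2×map case + rope + 2×binoculars + 3×sleeping bag + 2×cook set — 1797 at 31 kg.
Replace rope with thermos: the trade gains 2 net, giving 1799 at 32 kg.
That's the maximum — no swap from here does better than 1799.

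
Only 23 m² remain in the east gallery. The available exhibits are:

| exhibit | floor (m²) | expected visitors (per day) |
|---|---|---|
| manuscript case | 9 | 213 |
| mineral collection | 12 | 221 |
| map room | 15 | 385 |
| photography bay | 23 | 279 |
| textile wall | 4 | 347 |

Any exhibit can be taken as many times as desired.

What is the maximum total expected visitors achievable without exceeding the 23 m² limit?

1735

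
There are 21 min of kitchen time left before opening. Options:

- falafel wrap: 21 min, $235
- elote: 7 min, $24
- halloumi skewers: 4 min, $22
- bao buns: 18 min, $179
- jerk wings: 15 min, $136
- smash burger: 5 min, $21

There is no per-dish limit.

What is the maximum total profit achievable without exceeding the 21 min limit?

235

By profit per min: falafel wrap 11.19, bao buns 9.94, jerk wings 9.07, halloumi skewers 5.50 lead.
Taking falafel wrap: 21 min used, 235 in profit.
Every other selection either busts 21 min or fails to beat 235.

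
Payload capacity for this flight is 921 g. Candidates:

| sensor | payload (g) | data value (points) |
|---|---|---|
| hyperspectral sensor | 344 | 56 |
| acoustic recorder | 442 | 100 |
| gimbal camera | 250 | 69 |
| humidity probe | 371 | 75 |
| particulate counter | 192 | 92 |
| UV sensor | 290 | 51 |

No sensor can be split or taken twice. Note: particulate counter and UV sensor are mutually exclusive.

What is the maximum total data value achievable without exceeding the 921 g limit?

261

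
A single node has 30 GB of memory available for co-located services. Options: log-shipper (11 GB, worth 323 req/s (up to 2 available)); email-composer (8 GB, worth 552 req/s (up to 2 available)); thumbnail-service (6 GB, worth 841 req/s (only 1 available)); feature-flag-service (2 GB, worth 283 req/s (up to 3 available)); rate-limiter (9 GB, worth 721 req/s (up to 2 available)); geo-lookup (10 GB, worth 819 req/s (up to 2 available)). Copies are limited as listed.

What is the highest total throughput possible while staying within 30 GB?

Taking the top-ratio services first gives email-composer + thumbnail-service + 3×feature-flag-service + geo-lookup for 3061 (30 GB).
Dropping email-composer and geo-lookup frees 18 GB; slotting in 2×rate-limiter (18 GB) lifts the total to 3132 at 30 GB.
Nothing else within 30 GB beats 3132.

3132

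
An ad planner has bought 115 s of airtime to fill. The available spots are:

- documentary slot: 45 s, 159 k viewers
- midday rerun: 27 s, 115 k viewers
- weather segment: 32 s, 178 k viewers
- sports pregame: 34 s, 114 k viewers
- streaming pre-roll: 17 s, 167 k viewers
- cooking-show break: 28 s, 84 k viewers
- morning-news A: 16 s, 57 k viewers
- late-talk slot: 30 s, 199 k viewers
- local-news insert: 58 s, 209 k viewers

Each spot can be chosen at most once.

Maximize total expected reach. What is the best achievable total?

659

Taking midday rerun + weather segment + streaming pre-roll + late-talk slot: 106 s used, 659 in expected reach.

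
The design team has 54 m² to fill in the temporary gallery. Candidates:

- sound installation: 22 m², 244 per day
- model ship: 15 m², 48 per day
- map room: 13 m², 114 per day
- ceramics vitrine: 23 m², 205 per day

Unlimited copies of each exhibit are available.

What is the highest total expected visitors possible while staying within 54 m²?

2×sound installation uses 44 of the 54 m² and totals 488.
Nothing else within 54 m² beats 488.

488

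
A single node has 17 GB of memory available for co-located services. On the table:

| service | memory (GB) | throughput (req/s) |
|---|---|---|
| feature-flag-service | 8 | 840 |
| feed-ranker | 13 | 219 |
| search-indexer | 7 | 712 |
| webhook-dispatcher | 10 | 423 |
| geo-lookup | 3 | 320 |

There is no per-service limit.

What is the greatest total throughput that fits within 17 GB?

Taking the top-ratio services first gives 5×geo-lookup for 1600 (15 GB).
The 6 GB tied up in 2×geo-lookup is better spent on feature-flag-service — total rises to 1800 (17 GB).
Every other selection either busts 17 GB or fails to beat 1800.

1800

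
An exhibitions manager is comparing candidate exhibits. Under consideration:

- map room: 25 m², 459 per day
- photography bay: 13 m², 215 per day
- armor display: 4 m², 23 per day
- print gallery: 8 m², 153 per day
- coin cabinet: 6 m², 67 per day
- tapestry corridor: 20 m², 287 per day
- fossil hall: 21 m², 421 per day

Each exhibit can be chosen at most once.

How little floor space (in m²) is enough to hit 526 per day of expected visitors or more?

29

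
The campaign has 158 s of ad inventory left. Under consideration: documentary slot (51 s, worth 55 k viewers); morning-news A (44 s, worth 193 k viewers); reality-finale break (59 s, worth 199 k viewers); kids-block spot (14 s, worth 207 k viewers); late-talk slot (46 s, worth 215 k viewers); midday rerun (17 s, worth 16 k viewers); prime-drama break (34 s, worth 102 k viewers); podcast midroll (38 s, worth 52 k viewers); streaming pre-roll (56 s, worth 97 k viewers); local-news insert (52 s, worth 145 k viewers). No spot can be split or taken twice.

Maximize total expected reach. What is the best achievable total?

760

The ratio heuristic lands on morning-news A + kids-block spot + late-talk slot + midday rerun + prime-drama break (733) but leaves 3 s idle.
The 51 s tied up in midday rerun and prime-drama break is better spent on local-news insert — total rises to 760 (156 s).
That's the maximum — no swap from here does better than 760.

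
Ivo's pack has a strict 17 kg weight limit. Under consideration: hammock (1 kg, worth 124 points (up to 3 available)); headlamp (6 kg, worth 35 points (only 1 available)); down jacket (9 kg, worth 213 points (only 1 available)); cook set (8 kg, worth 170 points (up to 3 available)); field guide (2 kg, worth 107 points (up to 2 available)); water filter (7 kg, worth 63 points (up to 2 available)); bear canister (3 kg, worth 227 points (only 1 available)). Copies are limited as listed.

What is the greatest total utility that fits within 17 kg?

Taking the top-ratio items first gives 3×hammock + 2×field guide + water filter + bear canister for 876 (17 kg).
Dropping field guide and water filter frees 9 kg; slotting in down jacket (9 kg) lifts the total to 919 at 17 kg.

919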